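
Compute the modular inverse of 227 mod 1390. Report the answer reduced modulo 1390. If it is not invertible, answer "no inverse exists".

Run Euclid on (1390, 227):
1390 = 6×227 + 28
227 = 8×28 + 3
28 = 9×3 + 1
3 = 3×1 + 0
Since gcd(227, 1390) = 1, back-substitute to write 1 as a combination:
1 = 28 − 9·3
1 = −9·227 + 73·28
1 = 73·1390 − 447·227
Hence 227⁻¹ ≡ -447 ≡ 943 (mod 1390).

943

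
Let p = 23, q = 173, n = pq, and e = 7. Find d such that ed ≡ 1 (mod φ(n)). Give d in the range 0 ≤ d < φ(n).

φ(n) = (p−1)(q−1) = 22·172 = 3784.
Need d with 7·d ≡ 1 (mod 3784). Apply the extended Euclidean algorithm:
3784 = 540*7 + 4
7 = 1*4 + 3
4 = 1*3 + 1
3 = 3*1 + 0
Back-substitute:
1 = 4 − 3
1 = −7 + 2·4
1 = 2·3784 − 1081·7
So 7·(-1081) ≡ 1 (mod 3784), hence d ≡ -1081 ≡ 2703 (mod 3784).

2703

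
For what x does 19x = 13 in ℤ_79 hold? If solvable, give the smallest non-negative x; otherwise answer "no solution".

9

First find gcd(19, 79):
79 = 4*19 + 3
19 = 6*3 + 1
3 = 3*1 + 0
gcd = 1, so a unique solution mod 79 exists.
Back-substitute for the Bézout coefficients:
1 = 19 − 6·3
1 = −6·79 + 25·19
So 19·(25) ≡ 1 (mod 79), giving 19⁻¹ ≡ 25.
x ≡ 19⁻¹·13 ≡ 25·13 ≡ 9 (mod 79).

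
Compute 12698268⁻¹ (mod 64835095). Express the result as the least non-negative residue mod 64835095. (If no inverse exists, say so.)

Run Euclid on (64835095, 12698268):
64835095 = 5*12698268 + 1343755
12698268 = 9*1343755 + 604473
1343755 = 2*604473 + 134809
604473 = 4*134809 + 65237
134809 = 2*65237 + 4335
65237 = 15*4335 + 212
4335 = 20*212 + 95
212 = 2*95 + 22
95 = 4*22 + 7
22 = 3*7 + 1
7 = 7*1 + 0
The gcd is 1. Working backward:
1 = 22 − 3·7
1 = −3·95 + 13·22
1 = 13·212 − 29·95
1 = −29·4335 + 593·212
1 = 593·65237 − 8924·4335
1 = −8924·134809 + 18441·65237
1 = 18441·604473 − 82688·134809
1 = −82688·1343755 + 183817·604473
1 = 183817·12698268 − 1737041·1343755
1 = −1737041·64835095 + 8869022·12698268
So 12698268·8869022 ≡ 1 (mod 64835095).

8869022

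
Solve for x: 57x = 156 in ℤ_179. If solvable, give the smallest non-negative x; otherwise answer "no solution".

First find gcd(57, 179):
179 = 3·57 + 8
57 = 7·8 + 1
8 = 8·1 + 0
gcd = 1, so a unique solution mod 179 exists.
Back-substitute for the Bézout coefficients:
1 = 57 − 7·8
1 = −7·179 + 22·57
So 57·(22) ≡ 1 (mod 179), giving 57⁻¹ ≡ 22.
x ≡ 57⁻¹·156 ≡ 22·156 ≡ 31 (mod 179).

31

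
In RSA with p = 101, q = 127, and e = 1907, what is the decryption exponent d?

10043

φ(n) = (p−1)(q−1) = 100·126 = 12600.
Need d with 1907·d ≡ 1 (mod 12600). Apply the extended Euclidean algorithm:
12600 = 6·1907 + 1158
1907 = 1·1158 + 749
1158 = 1·749 + 409
749 = 1·409 + 340
409 = 1·340 + 69
340 = 4·69 + 64
69 = 1·64 + 5
64 = 12·5 + 4
5 = 1·4 + 1
4 = 4·1 + 0
Back-substitute:
1 = 5 − 4
1 = −64 + 13·5
1 = 13·69 − 14·64
1 = −14·340 + 69·69
1 = 69·409 − 83·340
1 = −83·749 + 152·409
1 = 152·1158 − 235·749
1 = −235·1907 + 387·1158
1 = 387·12600 − 2557·1907
So 1907·(-2557) ≡ 1 (mod 12600), hence d ≡ -2557 ≡ 10043 (mod 12600).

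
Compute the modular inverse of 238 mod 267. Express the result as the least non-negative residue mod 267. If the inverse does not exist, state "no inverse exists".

46

Run Euclid on (267, 238):
267 = 1*238 + 29
238 = 8*29 + 6
29 = 4*6 + 5
6 = 1*5 + 1
5 = 5*1 + 0
Since gcd(238, 267) = 1, back-substitute to write 1 as a combination:
1 = 6 − 5
1 = −29 + 5·6
1 = 5·238 − 41·29
1 = −41·267 + 46·238
So 238·46 ≡ 1 (mod 267).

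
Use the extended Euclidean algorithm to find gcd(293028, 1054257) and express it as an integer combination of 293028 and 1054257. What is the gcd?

3

Euclidean algorithm:
1054257 = 3·293028 + 175173
293028 = 1·175173 + 117855
175173 = 1·117855 + 57318
117855 = 2·57318 + 3219
57318 = 17·3219 + 2595
3219 = 1·2595 + 624
2595 = 4·624 + 99
624 = 6·99 + 30
99 = 3·30 + 9
30 = 3·9 + 3
9 = 3·3 + 0
gcd(293028, 1054257) = 3.
Back-substituting:
3 = 30 − 3·9
3 = −3·99 + 10·30
3 = 10·624 − 63·99
3 = −63·2595 + 262·624
3 = 262·3219 − 325·2595
3 = −325·57318 + 5787·3219
3 = 5787·117855 − 11899·57318
3 = −11899·175173 + 17686·117855
3 = 17686·293028 − 29585·175173
3 = −29585·1054257 + 106441·293028
So 3 = (-29585)·1054257 + (106441)·293028.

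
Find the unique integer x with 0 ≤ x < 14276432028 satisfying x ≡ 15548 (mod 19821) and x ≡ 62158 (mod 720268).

8064902954

Write x = 15548 + 19821·k. Then 19821·k ≡ 62158 − 15548 ≡ 46610 (mod 720268).
Need 19821⁻¹ mod 720268. Extended Euclid on (720268, 19821):
720268 = 36×19821 + 6712
19821 = 2×6712 + 6397
6712 = 1×6397 + 315
6397 = 20×315 + 97
315 = 3×97 + 24
97 = 4×24 + 1
24 = 24×1 + 0
Back-substitute:
1 = 97 − 4·24
1 = −4·315 + 13·97
1 = 13·6397 − 264·315
1 = −264·6712 + 277·6397
1 = 277·19821 − 818·6712
1 = −818·720268 + 29725·19821
19821⁻¹ ≡ 29725 (mod 720268), so k ≡ 29725·46610 ≡ 406886 (mod 720268).
x = 15548 + 19821·406886 = 8064902954.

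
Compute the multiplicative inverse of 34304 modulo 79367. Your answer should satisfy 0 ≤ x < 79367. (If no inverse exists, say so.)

59398

Run Euclid on (79367, 34304):
79367 = 2×34304 + 10759
34304 = 3×10759 + 2027
10759 = 5×2027 + 624
2027 = 3×624 + 155
624 = 4×155 + 4
155 = 38×4 + 3
4 = 1×3 + 1
3 = 3×1 + 0
Since gcd(34304, 79367) = 1, back-substitute to write 1 as a combination:
1 = 4 − 3
1 = −155 + 39·4
1 = 39·624 − 157·155
1 = −157·2027 + 510·624
1 = 510·10759 − 2707·2027
1 = −2707·34304 + 8631·10759
1 = 8631·79367 − 19969·34304
So 34304·(-19969) ≡ 1 (mod 79367), and -19969 ≡ 59398 (mod 79367).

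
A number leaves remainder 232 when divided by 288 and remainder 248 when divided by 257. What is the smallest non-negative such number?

29032

Write x = 232 + 288·k. Then 288·k ≡ 248 − 232 ≡ 16 (mod 257).
Need 288⁻¹ mod 257. Extended Euclid on (257, 31):
257 = 8*31 + 9
31 = 3*9 + 4
9 = 2*4 + 1
4 = 4*1 + 0
Back-substitute:
1 = 9 − 2·4
1 = −2·31 + 7·9
1 = 7·257 − 58·31
288⁻¹ ≡ 199 (mod 257), so k ≡ 199·16 ≡ 100 (mod 257).
x = 232 + 288·100 = 29032.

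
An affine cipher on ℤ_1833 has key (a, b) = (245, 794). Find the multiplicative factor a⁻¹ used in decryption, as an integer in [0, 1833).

1631

Run Euclid on (1833, 245):
1833 = 7×245 + 118
245 = 2×118 + 9
118 = 13×9 + 1
9 = 9×1 + 0
gcd = 1, so the inverse exists. Back-substitute:
1 = 118 − 13·9
1 = −13·245 + 27·118
1 = 27·1833 − 202·245
Hence 245⁻¹ ≡ -202 ≡ 1631 (mod 1833).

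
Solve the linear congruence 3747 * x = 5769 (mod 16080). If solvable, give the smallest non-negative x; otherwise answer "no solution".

3027

First find gcd(3747, 16080):
16080 = 4*3747 + 1092
3747 = 3*1092 + 471
1092 = 2*471 + 150
471 = 3*150 + 21
150 = 7*21 + 3
21 = 7*3 + 0
gcd = 3 and 3 | 5769, so solutions exist. Divide through by 3: 1249x ≡ 1923 (mod 5360).
Now find 1249⁻¹ mod 5360:
5360 = 4·1249 + 364
1249 = 3·364 + 157
364 = 2·157 + 50
157 = 3·50 + 7
50 = 7·7 + 1
7 = 7·1 + 0
Back-substitute:
1 = 50 − 7·7
1 = −7·157 + 22·50
1 = 22·364 − 51·157
1 = −51·1249 + 175·364
1 = 175·5360 − 751·1249
So 1249·(-751) ≡ 1 (mod 5360), i.e. 1249⁻¹ ≡ 4609.
Then x ≡ 4609·1923 ≡ 3027 (mod 5360); the smallest non-negative solution is x = 3027.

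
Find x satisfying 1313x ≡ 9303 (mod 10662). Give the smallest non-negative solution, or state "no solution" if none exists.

4725

First find gcd(1313, 10662):
10662 = 8*1313 + 158
1313 = 8*158 + 49
158 = 3*49 + 11
49 = 4*11 + 5
11 = 2*5 + 1
5 = 5*1 + 0
gcd = 1, so a unique solution mod 10662 exists.
Back-substitute for the Bézout coefficients:
1 = 11 − 2·5
1 = −2·49 + 9·11
1 = 9·158 − 29·49
1 = −29·1313 + 241·158
1 = 241·10662 − 1957·1313
So 1313·(-1957) ≡ 1 (mod 10662), giving 1313⁻¹ ≡ 8705.
x ≡ 1313⁻¹·9303 ≡ 8705·9303 ≡ 4725 (mod 10662).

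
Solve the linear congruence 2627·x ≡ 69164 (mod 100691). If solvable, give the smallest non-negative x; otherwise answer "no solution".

9417

First find gcd(2627, 100691):
100691 = 38·2627 + 865
2627 = 3·865 + 32
865 = 27·32 + 1
32 = 32·1 + 0
gcd = 1, so a unique solution mod 100691 exists.
Back-substitute for the Bézout coefficients:
1 = 865 − 27·32
1 = −27·2627 + 82·865
1 = 82·100691 − 3143·2627
So 2627·(-3143) ≡ 1 (mod 100691), giving 2627⁻¹ ≡ 97548.
x ≡ 2627⁻¹·69164 ≡ 97548·69164 ≡ 9417 (mod 100691).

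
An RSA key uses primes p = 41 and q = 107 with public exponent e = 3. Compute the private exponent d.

2827

φ(n) = (p−1)(q−1) = 40·106 = 4240.
Need d with 3·d ≡ 1 (mod 4240). Apply the extended Euclidean algorithm:
4240 = 1413×3 + 1
3 = 3×1 + 0
Back-substitute:
1 = 4240 − 1413·3
So 3·(-1413) ≡ 1 (mod 4240), hence d ≡ -1413 ≡ 2827 (mod 4240).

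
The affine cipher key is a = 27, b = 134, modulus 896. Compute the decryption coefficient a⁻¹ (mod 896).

gcd(896, 27) by repeated division:
896 = 33*27 + 5
27 = 5*5 + 2
5 = 2*2 + 1
2 = 2*1 + 0
gcd = 1, so the inverse exists. Back-substitute:
1 = 5 − 2·2
1 = −2·27 + 11·5
1 = 11·896 − 365·27
Hence 27⁻¹ ≡ -365 ≡ 531 (mod 896).

531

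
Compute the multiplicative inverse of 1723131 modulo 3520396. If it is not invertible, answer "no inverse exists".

481375

Run Euclid on (3520396, 1723131):
3520396 = 2×1723131 + 74134
1723131 = 23×74134 + 18049
74134 = 4×18049 + 1938
18049 = 9×1938 + 607
1938 = 3×607 + 117
607 = 5×117 + 22
117 = 5×22 + 7
22 = 3×7 + 1
7 = 7×1 + 0
gcd = 1, so the inverse exists. Back-substitute:
1 = 22 − 3·7
1 = −3·117 + 16·22
1 = 16·607 − 83·117
1 = −83·1938 + 265·607
1 = 265·18049 − 2468·1938
1 = −2468·74134 + 10137·18049
1 = 10137·1723131 − 235619·74134
1 = −235619·3520396 + 481375·1723131
So 1723131·481375 ≡ 1 (mod 3520396).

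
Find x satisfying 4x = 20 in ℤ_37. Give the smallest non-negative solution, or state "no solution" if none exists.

5

First find gcd(4, 37):
37 = 9·4 + 1
4 = 4·1 + 0
gcd = 1, so a unique solution mod 37 exists.
Back-substitute for the Bézout coefficients:
1 = 37 − 9·4
So 4·(-9) ≡ 1 (mod 37), giving 4⁻¹ ≡ 28.
x ≡ 4⁻¹·20 ≡ 28·20 ≡ 5 (mod 37).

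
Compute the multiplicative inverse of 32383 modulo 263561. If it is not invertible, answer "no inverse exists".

Run Euclid on (263561, 32383):
263561 = 8·32383 + 4497
32383 = 7·4497 + 904
4497 = 4·904 + 881
904 = 1·881 + 23
881 = 38·23 + 7
23 = 3·7 + 2
7 = 3·2 + 1
2 = 2·1 + 0
gcd = 1, so the inverse exists. Back-substitute:
1 = 7 − 3·2
1 = −3·23 + 10·7
1 = 10·881 − 383·23
1 = −383·904 + 393·881
1 = 393·4497 − 1955·904
1 = −1955·32383 + 14078·4497
1 = 14078·263561 − 114579·32383
Thus 32383·(-114579) ≡ 1 (mod 263561); reducing, -114579 mod 263561 = 148982.

148982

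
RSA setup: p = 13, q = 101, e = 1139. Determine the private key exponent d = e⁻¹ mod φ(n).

φ(n) = (p−1)(q−1) = 12·100 = 1200.
Need d with 1139·d ≡ 1 (mod 1200). Apply the extended Euclidean algorithm:
1200 = 1×1139 + 61
1139 = 18×61 + 41
61 = 1×41 + 20
41 = 2×20 + 1
20 = 20×1 + 0
Back-substitute:
1 = 41 − 2·20
1 = −2·61 + 3·41
1 = 3·1139 − 56·61
1 = −56·1200 + 59·1139
So 1139·59 ≡ 1 (mod 1200), hence d = 59.

59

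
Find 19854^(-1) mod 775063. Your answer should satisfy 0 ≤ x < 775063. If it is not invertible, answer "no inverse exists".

752538

Run Euclid on (775063, 19854):
775063 = 39*19854 + 757
19854 = 26*757 + 172
757 = 4*172 + 69
172 = 2*69 + 34
69 = 2*34 + 1
34 = 34*1 + 0
The gcd is 1. Working backward:
1 = 69 − 2·34
1 = −2·172 + 5·69
1 = 5·757 − 22·172
1 = −22·19854 + 577·757
1 = 577·775063 − 22525·19854
Hence 19854⁻¹ ≡ -22525 ≡ 752538 (mod 775063).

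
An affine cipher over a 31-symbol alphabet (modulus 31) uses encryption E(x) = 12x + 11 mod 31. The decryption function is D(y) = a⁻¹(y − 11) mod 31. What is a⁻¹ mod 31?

13

Run Euclid on (31, 12):
31 = 2*12 + 7
12 = 1*7 + 5
7 = 1*5 + 2
5 = 2*2 + 1
2 = 2*1 + 0
Since gcd(12, 31) = 1, back-substitute to write 1 as a combination:
1 = 5 − 2·2
1 = −2·7 + 3·5
1 = 3·12 − 5·7
1 = −5·31 + 13·12
So 12·13 ≡ 1 (mod 31).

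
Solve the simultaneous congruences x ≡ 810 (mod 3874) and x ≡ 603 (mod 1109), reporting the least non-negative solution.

Write x = 810 + 3874·k. Then 3874·k ≡ 603 − 810 ≡ 902 (mod 1109).
Need 3874⁻¹ mod 1109. Extended Euclid on (1109, 547):
1109 = 2×547 + 15
547 = 36×15 + 7
15 = 2×7 + 1
7 = 7×1 + 0
Back-substitute:
1 = 15 − 2·7
1 = −2·547 + 73·15
1 = 73·1109 − 148·547
3874⁻¹ ≡ 961 (mod 1109), so k ≡ 961·902 ≡ 693 (mod 1109).
x = 810 + 3874·693 = 2685492.

2685492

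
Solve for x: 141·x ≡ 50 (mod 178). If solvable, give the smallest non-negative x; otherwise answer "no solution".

66

First find gcd(141, 178):
178 = 1·141 + 37
141 = 3·37 + 30
37 = 1·30 + 7
30 = 4·7 + 2
7 = 3·2 + 1
2 = 2·1 + 0
gcd = 1, so a unique solution mod 178 exists.
Back-substitute for the Bézout coefficients:
1 = 7 − 3·2
1 = −3·30 + 13·7
1 = 13·37 − 16·30
1 = −16·141 + 61·37
1 = 61·178 − 77·141
So 141·(-77) ≡ 1 (mod 178), giving 141⁻¹ ≡ 101.
x ≡ 141⁻¹·50 ≡ 101·50 ≡ 66 (mod 178).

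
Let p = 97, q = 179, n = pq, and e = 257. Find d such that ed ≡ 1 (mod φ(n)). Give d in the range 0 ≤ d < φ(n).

13697

φ(n) = (p−1)(q−1) = 96·178 = 17088.
Need d with 257·d ≡ 1 (mod 17088). Apply the extended Euclidean algorithm:
17088 = 66×257 + 126
257 = 2×126 + 5
126 = 25×5 + 1
5 = 5×1 + 0
Back-substitute:
1 = 126 − 25·5
1 = −25·257 + 51·126
1 = 51·17088 − 3391·257
So 257·(-3391) ≡ 1 (mod 17088), hence d ≡ -3391 ≡ 13697 (mod 17088).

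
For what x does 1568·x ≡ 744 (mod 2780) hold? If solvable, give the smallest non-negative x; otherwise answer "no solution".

First find gcd(1568, 2780):
2780 = 1*1568 + 1212
1568 = 1*1212 + 356
1212 = 3*356 + 144
356 = 2*144 + 68
144 = 2*68 + 8
68 = 8*8 + 4
8 = 2*4 + 0
gcd = 4 and 4 | 744, so solutions exist. Divide through by 4: 392x ≡ 186 (mod 695).
Now find 392⁻¹ mod 695:
695 = 1·392 + 303
392 = 1·303 + 89
303 = 3·89 + 36
89 = 2·36 + 17
36 = 2·17 + 2
17 = 8·2 + 1
2 = 2·1 + 0
Back-substitute:
1 = 17 − 8·2
1 = −8·36 + 17·17
1 = 17·89 − 42·36
1 = −42·303 + 143·89
1 = 143·392 − 185·303
1 = −185·695 + 328·392
So 392⁻¹ ≡ 328 (mod 695).
Then x ≡ 328·186 ≡ 543 (mod 695); the smallest non-negative solution is x = 543.

543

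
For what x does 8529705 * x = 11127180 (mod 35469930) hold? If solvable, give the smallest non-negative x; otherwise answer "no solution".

2024660

First find gcd(8529705, 35469930):
35469930 = 4×8529705 + 1351110
8529705 = 6×1351110 + 423045
1351110 = 3×423045 + 81975
423045 = 5×81975 + 13170
81975 = 6×13170 + 2955
13170 = 4×2955 + 1350
2955 = 2×1350 + 255
1350 = 5×255 + 75
255 = 3×75 + 30
75 = 2×30 + 15
30 = 2×15 + 0
gcd = 15 and 15 | 11127180, so solutions exist. Divide through by 15: 568647x ≡ 741812 (mod 2364662).
Now find 568647⁻¹ mod 2364662:
2364662 = 4·568647 + 90074
568647 = 6·90074 + 28203
90074 = 3·28203 + 5465
28203 = 5·5465 + 878
5465 = 6·878 + 197
878 = 4·197 + 90
197 = 2·90 + 17
90 = 5·17 + 5
17 = 3·5 + 2
5 = 2·2 + 1
2 = 2·1 + 0
Back-substitute:
1 = 5 − 2·2
1 = −2·17 + 7·5
1 = 7·90 − 37·17
1 = −37·197 + 81·90
1 = 81·878 − 361·197
1 = −361·5465 + 2247·878
1 = 2247·28203 − 11596·5465
1 = −11596·90074 + 37035·28203
1 = 37035·568647 − 233806·90074
1 = −233806·2364662 + 972259·568647
So 568647⁻¹ ≡ 972259 (mod 2364662).
Then x ≡ 972259·741812 ≡ 2024660 (mod 2364662); the smallest non-negative solution is x = 2024660.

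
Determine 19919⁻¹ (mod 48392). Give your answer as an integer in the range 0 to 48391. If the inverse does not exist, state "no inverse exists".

5199

Run Euclid on (48392, 19919):
48392 = 2×19919 + 8554
19919 = 2×8554 + 2811
8554 = 3×2811 + 121
2811 = 23×121 + 28
121 = 4×28 + 9
28 = 3×9 + 1
9 = 9×1 + 0
Since gcd(19919, 48392) = 1, back-substitute to write 1 as a combination:
1 = 28 − 3·9
1 = −3·121 + 13·28
1 = 13·2811 − 302·121
1 = −302·8554 + 919·2811
1 = 919·19919 − 2140·8554
1 = −2140·48392 + 5199·19919
So 19919·5199 ≡ 1 (mod 48392).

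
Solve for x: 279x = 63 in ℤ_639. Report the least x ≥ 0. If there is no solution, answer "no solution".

First find gcd(279, 639):
639 = 2·279 + 81
279 = 3·81 + 36
81 = 2·36 + 9
36 = 4·9 + 0
gcd = 9 and 9 | 63, so solutions exist. Divide through by 9: 31x ≡ 7 (mod 71).
Now find 31⁻¹ mod 71:
71 = 2·31 + 9
31 = 3·9 + 4
9 = 2·4 + 1
4 = 4·1 + 0
Back-substitute:
1 = 9 − 2·4
1 = −2·31 + 7·9
1 = 7·71 − 16·31
So 31·(-16) ≡ 1 (mod 71), i.e. 31⁻¹ ≡ 55.
Then x ≡ 55·7 ≡ 30 (mod 71); the smallest non-negative solution is x = 30.

30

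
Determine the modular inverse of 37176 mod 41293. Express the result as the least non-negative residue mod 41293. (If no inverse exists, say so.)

Run Euclid on (41293, 37176):
41293 = 1·37176 + 4117
37176 = 9·4117 + 123
4117 = 33·123 + 58
123 = 2·58 + 7
58 = 8·7 + 2
7 = 3·2 + 1
2 = 2·1 + 0
Since gcd(37176, 41293) = 1, back-substitute to write 1 as a combination:
1 = 7 − 3·2
1 = −3·58 + 25·7
1 = 25·123 − 53·58
1 = −53·4117 + 1774·123
1 = 1774·37176 − 16019·4117
1 = −16019·41293 + 17793·37176
So 37176·17793 ≡ 1 (mod 41293).

17793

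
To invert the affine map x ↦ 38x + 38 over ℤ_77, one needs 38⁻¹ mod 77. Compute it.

gcd(77, 38) by repeated division:
77 = 2·38 + 1
38 = 38·1 + 0
Since gcd(38, 77) = 1, back-substitute to write 1 as a combination:
1 = 77 − 2·38
So 38·(-2) ≡ 1 (mod 77), and -2 ≡ 75 (mod 77).

75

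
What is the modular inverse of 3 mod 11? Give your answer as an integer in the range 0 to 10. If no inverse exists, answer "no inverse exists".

4

Run Euclid on (11, 3):
11 = 3×3 + 2
3 = 1×2 + 1
2 = 2×1 + 0
The gcd is 1. Working backward:
1 = 3 − 2
1 = −11 + 4·3
So 3·4 ≡ 1 (mod 11).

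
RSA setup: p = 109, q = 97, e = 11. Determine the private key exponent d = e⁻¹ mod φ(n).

8483

φ(n) = (p−1)(q−1) = 108·96 = 10368.
Need d with 11·d ≡ 1 (mod 10368). Apply the extended Euclidean algorithm:
10368 = 942×11 + 6
11 = 1×6 + 5
6 = 1×5 + 1
5 = 5×1 + 0
Back-substitute:
1 = 6 − 5
1 = −11 + 2·6
1 = 2·10368 − 1885·11
So 11·(-1885) ≡ 1 (mod 10368), hence d ≡ -1885 ≡ 8483 (mod 10368).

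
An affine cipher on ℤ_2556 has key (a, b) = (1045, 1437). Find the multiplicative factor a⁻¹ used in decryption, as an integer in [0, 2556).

gcd(2556, 1045) by repeated division:
2556 = 2*1045 + 466
1045 = 2*466 + 113
466 = 4*113 + 14
113 = 8*14 + 1
14 = 14*1 + 0
Since gcd(1045, 2556) = 1, back-substitute to write 1 as a combination:
1 = 113 − 8·14
1 = −8·466 + 33·113
1 = 33·1045 − 74·466
1 = −74·2556 + 181·1045
So 1045·181 ≡ 1 (mod 2556).

181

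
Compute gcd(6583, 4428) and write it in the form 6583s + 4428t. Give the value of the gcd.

Euclidean algorithm:
6583 = 1×4428 + 2155
4428 = 2×2155 + 118
2155 = 18×118 + 31
118 = 3×31 + 25
31 = 1×25 + 6
25 = 4×6 + 1
6 = 6×1 + 0
gcd(6583, 4428) = 1.
Express as a combination:
1 = 25 − 4·6
1 = −4·31 + 5·25
1 = 5·118 − 19·31
1 = −19·2155 + 347·118
1 = 347·4428 − 713·2155
1 = −713·6583 + 1060·4428
So 1 = (-713)·6583 + (1060)·4428.

1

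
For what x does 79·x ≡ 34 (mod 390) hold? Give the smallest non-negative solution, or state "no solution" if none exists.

346

First find gcd(79, 390):
390 = 4·79 + 74
79 = 1·74 + 5
74 = 14·5 + 4
5 = 1·4 + 1
4 = 4·1 + 0
gcd = 1, so a unique solution mod 390 exists.
Back-substitute for the Bézout coefficients:
1 = 5 − 4
1 = −74 + 15·5
1 = 15·79 − 16·74
1 = −16·390 + 79·79
So 79·(79) ≡ 1 (mod 390), giving 79⁻¹ ≡ 79.
x ≡ 79⁻¹·34 ≡ 79·34 ≡ 346 (mod 390).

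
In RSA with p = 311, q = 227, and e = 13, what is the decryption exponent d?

21557

φ(n) = (p−1)(q−1) = 310·226 = 70060.
Need d with 13·d ≡ 1 (mod 70060). Apply the extended Euclidean algorithm:
70060 = 5389·13 + 3
13 = 4·3 + 1
3 = 3·1 + 0
Back-substitute:
1 = 13 − 4·3
1 = −4·70060 + 21557·13
So 13·21557 ≡ 1 (mod 70060), hence d = 21557.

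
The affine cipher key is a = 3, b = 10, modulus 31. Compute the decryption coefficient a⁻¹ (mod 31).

21

gcd(31, 3) by repeated division:
31 = 10×3 + 1
3 = 3×1 + 0
gcd = 1, so the inverse exists. Back-substitute:
1 = 31 − 10·3
Hence 3⁻¹ ≡ -10 ≡ 21 (mod 31).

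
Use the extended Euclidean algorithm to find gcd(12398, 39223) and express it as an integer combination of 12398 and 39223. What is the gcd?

1

Apply Euclid's algorithm to 39223 and 12398:
39223 = 3·12398 + 2029
12398 = 6·2029 + 224
2029 = 9·224 + 13
224 = 17·13 + 3
13 = 4·3 + 1
3 = 3·1 + 0
gcd(12398, 39223) = 1.
Working backward:
1 = 13 − 4·3
1 = −4·224 + 69·13
1 = 69·2029 − 625·224
1 = −625·12398 + 3819·2029
1 = 3819·39223 − 12082·12398
So 1 = (3819)·39223 + (-12082)·12398.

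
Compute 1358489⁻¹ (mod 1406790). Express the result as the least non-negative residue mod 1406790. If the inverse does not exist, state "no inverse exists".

no inverse exists

Euclidean algorithm on 1406790, 1358489:
1406790 = 1*1358489 + 48301
1358489 = 28*48301 + 6061
48301 = 7*6061 + 5874
6061 = 1*5874 + 187
5874 = 31*187 + 77
187 = 2*77 + 33
77 = 2*33 + 11
33 = 3*11 + 0
Since gcd = 11 > 1, 1358489 is not a unit mod 1406790.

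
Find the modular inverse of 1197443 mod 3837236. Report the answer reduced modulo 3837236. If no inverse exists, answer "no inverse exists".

no inverse exists

Compute gcd(1197443, 3837236):
3837236 = 3×1197443 + 244907
1197443 = 4×244907 + 217815
244907 = 1×217815 + 27092
217815 = 8×27092 + 1079
27092 = 25×1079 + 117
1079 = 9×117 + 26
117 = 4×26 + 13
26 = 2×13 + 0
The gcd is 13, not 1, hence no inverse exists.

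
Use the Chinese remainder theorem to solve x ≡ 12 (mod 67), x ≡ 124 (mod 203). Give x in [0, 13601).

2357

Write x = 12 + 67·k. Then 67·k ≡ 124 − 12 ≡ 112 (mod 203).
Need 67⁻¹ mod 203. Extended Euclid on (203, 67):
203 = 3×67 + 2
67 = 33×2 + 1
2 = 2×1 + 0
Back-substitute:
1 = 67 − 33·2
1 = −33·203 + 100·67
67⁻¹ ≡ 100 (mod 203), so k ≡ 100·112 ≡ 35 (mod 203).
x = 12 + 67·35 = 2357.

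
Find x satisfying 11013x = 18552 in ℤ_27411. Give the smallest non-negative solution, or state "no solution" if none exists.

First find gcd(11013, 27411):
27411 = 2·11013 + 5385
11013 = 2·5385 + 243
5385 = 22·243 + 39
243 = 6·39 + 9
39 = 4·9 + 3
9 = 3·3 + 0
gcd = 3 and 3 | 18552, so solutions exist. Divide through by 3: 3671x ≡ 6184 (mod 9137).
Now find 3671⁻¹ mod 9137:
9137 = 2×3671 + 1795
3671 = 2×1795 + 81
1795 = 22×81 + 13
81 = 6×13 + 3
13 = 4×3 + 1
3 = 3×1 + 0
Back-substitute:
1 = 13 − 4·3
1 = −4·81 + 25·13
1 = 25·1795 − 554·81
1 = −554·3671 + 1133·1795
1 = 1133·9137 − 2820·3671
So 3671·(-2820) ≡ 1 (mod 9137), i.e. 3671⁻¹ ≡ 6317.
Then x ≡ 6317·6184 ≡ 3653 (mod 9137); the smallest non-negative solution is x = 3653.

3653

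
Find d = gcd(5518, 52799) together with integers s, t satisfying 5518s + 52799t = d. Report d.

Euclidean algorithm:
52799 = 9*5518 + 3137
5518 = 1*3137 + 2381
3137 = 1*2381 + 756
2381 = 3*756 + 113
756 = 6*113 + 78
113 = 1*78 + 35
78 = 2*35 + 8
35 = 4*8 + 3
8 = 2*3 + 2
3 = 1*2 + 1
2 = 2*1 + 0
gcd(5518, 52799) = 1.
Back-substituting:
1 = 3 − 2
1 = −8 + 3·3
1 = 3·35 − 13·8
1 = −13·78 + 29·35
1 = 29·113 − 42·78
1 = −42·756 + 281·113
1 = 281·2381 − 885·756
1 = −885·3137 + 1166·2381
1 = 1166·5518 − 2051·3137
1 = −2051·52799 + 19625·5518
So 1 = (-2051)·52799 + (19625)·5518.

1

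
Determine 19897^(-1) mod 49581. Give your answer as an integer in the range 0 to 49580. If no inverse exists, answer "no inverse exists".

Extended Euclidean algorithm:
49581 = 2·19897 + 9787
19897 = 2·9787 + 323
9787 = 30·323 + 97
323 = 3·97 + 32
97 = 3·32 + 1
32 = 32·1 + 0
gcd = 1, so the inverse exists. Back-substitute:
1 = 97 − 3·32
1 = −3·323 + 10·97
1 = 10·9787 − 303·323
1 = −303·19897 + 616·9787
1 = 616·49581 − 1535·19897
Thus 19897·(-1535) ≡ 1 (mod 49581); reducing, -1535 mod 49581 = 48046.

48046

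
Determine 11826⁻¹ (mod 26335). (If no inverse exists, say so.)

Run Euclid on (26335, 11826):
26335 = 2×11826 + 2683
11826 = 4×2683 + 1094
2683 = 2×1094 + 495
1094 = 2×495 + 104
495 = 4×104 + 79
104 = 1×79 + 25
79 = 3×25 + 4
25 = 6×4 + 1
4 = 4×1 + 0
Since gcd(11826, 26335) = 1, back-substitute to write 1 as a combination:
1 = 25 − 6·4
1 = −6·79 + 19·25
1 = 19·104 − 25·79
1 = −25·495 + 119·104
1 = 119·1094 − 263·495
1 = −263·2683 + 645·1094
1 = 645·11826 − 2843·2683
1 = −2843·26335 + 6331·11826
So 11826·6331 ≡ 1 (mod 26335).

6331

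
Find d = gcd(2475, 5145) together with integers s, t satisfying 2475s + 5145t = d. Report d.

Apply Euclid's algorithm to 5145 and 2475:
5145 = 2·2475 + 195
2475 = 12·195 + 135
195 = 1·135 + 60
135 = 2·60 + 15
60 = 4·15 + 0
gcd(2475, 5145) = 15.
Working backward:
15 = 135 − 2·60
15 = −2·195 + 3·135
15 = 3·2475 − 38·195
15 = −38·5145 + 79·2475
So 15 = (-38)·5145 + (79)·2475.

15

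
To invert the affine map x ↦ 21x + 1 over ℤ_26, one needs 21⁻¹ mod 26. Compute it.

5

Apply the Euclidean algorithm to 26 and 21:
26 = 1·21 + 5
21 = 4·5 + 1
5 = 5·1 + 0
Since gcd(21, 26) = 1, back-substitute to write 1 as a combination:
1 = 21 − 4·5
1 = −4·26 + 5·21
So 21·5 ≡ 1 (mod 26).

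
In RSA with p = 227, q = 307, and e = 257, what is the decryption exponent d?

18029

φ(n) = (p−1)(q−1) = 226·306 = 69156.
Need d with 257·d ≡ 1 (mod 69156). Apply the extended Euclidean algorithm:
69156 = 269×257 + 23
257 = 11×23 + 4
23 = 5×4 + 3
4 = 1×3 + 1
3 = 3×1 + 0
Back-substitute:
1 = 4 − 3
1 = −23 + 6·4
1 = 6·257 − 67·23
1 = −67·69156 + 18029·257
So 257·18029 ≡ 1 (mod 69156), hence d = 18029.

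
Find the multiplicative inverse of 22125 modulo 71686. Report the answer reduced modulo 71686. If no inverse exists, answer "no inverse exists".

Apply the Euclidean algorithm to 71686 and 22125:
71686 = 3·22125 + 5311
22125 = 4·5311 + 881
5311 = 6·881 + 25
881 = 35·25 + 6
25 = 4·6 + 1
6 = 6·1 + 0
The gcd is 1. Working backward:
1 = 25 − 4·6
1 = −4·881 + 141·25
1 = 141·5311 − 850·881
1 = −850·22125 + 3541·5311
1 = 3541·71686 − 11473·22125
Hence 22125⁻¹ ≡ -11473 ≡ 60213 (mod 71686).

60213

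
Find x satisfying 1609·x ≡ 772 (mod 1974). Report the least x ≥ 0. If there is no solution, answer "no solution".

1258

First find gcd(1609, 1974):
1974 = 1*1609 + 365
1609 = 4*365 + 149
365 = 2*149 + 67
149 = 2*67 + 15
67 = 4*15 + 7
15 = 2*7 + 1
7 = 7*1 + 0
gcd = 1, so a unique solution mod 1974 exists.
Back-substitute for the Bézout coefficients:
1 = 15 − 2·7
1 = −2·67 + 9·15
1 = 9·149 − 20·67
1 = −20·365 + 49·149
1 = 49·1609 − 216·365
1 = −216·1974 + 265·1609
So 1609·(265) ≡ 1 (mod 1974), giving 1609⁻¹ ≡ 265.
x ≡ 1609⁻¹·772 ≡ 265·772 ≡ 1258 (mod 1974).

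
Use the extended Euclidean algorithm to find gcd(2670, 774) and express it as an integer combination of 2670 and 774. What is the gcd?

Repeated division:
2670 = 3×774 + 348
774 = 2×348 + 78
348 = 4×78 + 36
78 = 2×36 + 6
36 = 6×6 + 0
gcd(2670, 774) = 6.
Working backward:
6 = 78 − 2·36
6 = −2·348 + 9·78
6 = 9·774 − 20·348
6 = −20·2670 + 69·774
So 6 = (-20)·2670 + (69)·774.

6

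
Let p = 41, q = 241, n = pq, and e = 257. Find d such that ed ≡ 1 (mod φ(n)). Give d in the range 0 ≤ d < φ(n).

φ(n) = (p−1)(q−1) = 40·240 = 9600.
Need d with 257·d ≡ 1 (mod 9600). Apply the extended Euclidean algorithm:
9600 = 37×257 + 91
257 = 2×91 + 75
91 = 1×75 + 16
75 = 4×16 + 11
16 = 1×11 + 5
11 = 2×5 + 1
5 = 5×1 + 0
Back-substitute:
1 = 11 − 2·5
1 = −2·16 + 3·11
1 = 3·75 − 14·16
1 = −14·91 + 17·75
1 = 17·257 − 48·91
1 = −48·9600 + 1793·257
So 257·1793 ≡ 1 (mod 9600), hence d = 1793.

1793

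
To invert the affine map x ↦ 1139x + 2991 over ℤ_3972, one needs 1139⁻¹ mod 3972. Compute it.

959

Apply the Euclidean algorithm to 3972 and 1139:
3972 = 3·1139 + 555
1139 = 2·555 + 29
555 = 19·29 + 4
29 = 7·4 + 1
4 = 4·1 + 0
Since gcd(1139, 3972) = 1, back-substitute to write 1 as a combination:
1 = 29 − 7·4
1 = −7·555 + 134·29
1 = 134·1139 − 275·555
1 = −275·3972 + 959·1139
So 1139·959 ≡ 1 (mod 3972).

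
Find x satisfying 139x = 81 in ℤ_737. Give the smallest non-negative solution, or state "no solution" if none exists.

First find gcd(139, 737):
737 = 5*139 + 42
139 = 3*42 + 13
42 = 3*13 + 3
13 = 4*3 + 1
3 = 3*1 + 0
gcd = 1, so a unique solution mod 737 exists.
Back-substitute for the Bézout coefficients:
1 = 13 − 4·3
1 = −4·42 + 13·13
1 = 13·139 − 43·42
1 = −43·737 + 228·139
So 139·(228) ≡ 1 (mod 737), giving 139⁻¹ ≡ 228.
x ≡ 139⁻¹·81 ≡ 228·81 ≡ 43 (mod 737).

43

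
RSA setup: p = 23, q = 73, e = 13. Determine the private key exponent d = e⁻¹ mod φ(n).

φ(n) = (p−1)(q−1) = 22·72 = 1584.
Need d with 13·d ≡ 1 (mod 1584). Apply the extended Euclidean algorithm:
1584 = 121*13 + 11
13 = 1*11 + 2
11 = 5*2 + 1
2 = 2*1 + 0
Back-substitute:
1 = 11 − 5·2
1 = −5·13 + 6·11
1 = 6·1584 − 731·13
So 13·(-731) ≡ 1 (mod 1584), hence d ≡ -731 ≡ 853 (mod 1584).

853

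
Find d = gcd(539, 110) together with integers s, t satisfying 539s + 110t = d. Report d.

Repeated division:
539 = 4×110 + 99
110 = 1×99 + 11
99 = 9×11 + 0
gcd(539, 110) = 11.
Working backward:
11 = 110 − 99
11 = −539 + 5·110
So 11 = (-1)·539 + (5)·110.

11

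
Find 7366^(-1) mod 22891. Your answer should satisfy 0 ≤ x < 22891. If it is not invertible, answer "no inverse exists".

Run Euclid on (22891, 7366):
22891 = 3*7366 + 793
7366 = 9*793 + 229
793 = 3*229 + 106
229 = 2*106 + 17
106 = 6*17 + 4
17 = 4*4 + 1
4 = 4*1 + 0
The gcd is 1. Working backward:
1 = 17 − 4·4
1 = −4·106 + 25·17
1 = 25·229 − 54·106
1 = −54·793 + 187·229
1 = 187·7366 − 1737·793
1 = −1737·22891 + 5398·7366
So 7366·5398 ≡ 1 (mod 22891).

5398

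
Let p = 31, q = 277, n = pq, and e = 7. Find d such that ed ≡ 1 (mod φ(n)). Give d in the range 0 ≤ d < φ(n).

1183

φ(n) = (p−1)(q−1) = 30·276 = 8280.
Need d with 7·d ≡ 1 (mod 8280). Apply the extended Euclidean algorithm:
8280 = 1182×7 + 6
7 = 1×6 + 1
6 = 6×1 + 0
Back-substitute:
1 = 7 − 6
1 = −8280 + 1183·7
So 7·1183 ≡ 1 (mod 8280), hence d = 1183.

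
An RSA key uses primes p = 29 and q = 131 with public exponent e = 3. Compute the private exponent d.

2427

φ(n) = (p−1)(q−1) = 28·130 = 3640.
Need d with 3·d ≡ 1 (mod 3640). Apply the extended Euclidean algorithm:
3640 = 1213×3 + 1
3 = 3×1 + 0
Back-substitute:
1 = 3640 − 1213·3
So 3·(-1213) ≡ 1 (mod 3640), hence d ≡ -1213 ≡ 2427 (mod 3640).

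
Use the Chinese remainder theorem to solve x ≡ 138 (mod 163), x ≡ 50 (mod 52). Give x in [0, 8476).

Write x = 138 + 163·k. Then 163·k ≡ 50 − 138 ≡ 16 (mod 52).
Need 163⁻¹ mod 52. Extended Euclid on (52, 7):
52 = 7×7 + 3
7 = 2×3 + 1
3 = 3×1 + 0
Back-substitute:
1 = 7 − 2·3
1 = −2·52 + 15·7
163⁻¹ ≡ 15 (mod 52), so k ≡ 15·16 ≡ 32 (mod 52).
x = 138 + 163·32 = 5354.

5354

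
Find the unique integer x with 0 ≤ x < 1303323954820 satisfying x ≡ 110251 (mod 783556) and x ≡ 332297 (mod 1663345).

1229102506527

Write x = 110251 + 783556·k. Then 783556·k ≡ 332297 − 110251 ≡ 222046 (mod 1663345).
Need 783556⁻¹ mod 1663345. Extended Euclid on (1663345, 783556):
1663345 = 2×783556 + 96233
783556 = 8×96233 + 13692
96233 = 7×13692 + 389
13692 = 35×389 + 77
389 = 5×77 + 4
77 = 19×4 + 1
4 = 4×1 + 0
Back-substitute:
1 = 77 − 19·4
1 = −19·389 + 96·77
1 = 96·13692 − 3379·389
1 = −3379·96233 + 23749·13692
1 = 23749·783556 − 193371·96233
1 = −193371·1663345 + 410491·783556
783556⁻¹ ≡ 410491 (mod 1663345), so k ≡ 410491·222046 ≡ 1568621 (mod 1663345).
x = 110251 + 783556·1568621 = 1229102506527.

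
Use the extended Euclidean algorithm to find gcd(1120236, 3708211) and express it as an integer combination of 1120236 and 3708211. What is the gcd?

Apply Euclid's algorithm to 3708211 and 1120236:
3708211 = 3·1120236 + 347503
1120236 = 3·347503 + 77727
347503 = 4·77727 + 36595
77727 = 2·36595 + 4537
36595 = 8·4537 + 299
4537 = 15·299 + 52
299 = 5·52 + 39
52 = 1·39 + 13
39 = 3·13 + 0
gcd(1120236, 3708211) = 13.
Working backward:
13 = 52 − 39
13 = −299 + 6·52
13 = 6·4537 − 91·299
13 = −91·36595 + 734·4537
13 = 734·77727 − 1559·36595
13 = −1559·347503 + 6970·77727
13 = 6970·1120236 − 22469·347503
13 = −22469·3708211 + 74377·1120236
So 13 = (-22469)·3708211 + (74377)·1120236.

13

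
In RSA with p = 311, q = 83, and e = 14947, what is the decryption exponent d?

φ(n) = (p−1)(q−1) = 310·82 = 25420.
Need d with 14947·d ≡ 1 (mod 25420). Apply the extended Euclidean algorithm:
25420 = 1×14947 + 10473
14947 = 1×10473 + 4474
10473 = 2×4474 + 1525
4474 = 2×1525 + 1424
1525 = 1×1424 + 101
1424 = 14×101 + 10
101 = 10×10 + 1
10 = 10×1 + 0
Back-substitute:
1 = 101 − 10·10
1 = −10·1424 + 141·101
1 = 141·1525 − 151·1424
1 = −151·4474 + 443·1525
1 = 443·10473 − 1037·4474
1 = −1037·14947 + 1480·10473
1 = 1480·25420 − 2517·14947
So 14947·(-2517) ≡ 1 (mod 25420), hence d ≡ -2517 ≡ 22903 (mod 25420).

22903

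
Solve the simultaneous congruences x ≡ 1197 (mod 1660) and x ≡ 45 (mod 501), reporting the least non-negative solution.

Write x = 1197 + 1660·k. Then 1660·k ≡ 45 − 1197 ≡ 351 (mod 501).
Need 1660⁻¹ mod 501. Extended Euclid on (501, 157):
501 = 3·157 + 30
157 = 5·30 + 7
30 = 4·7 + 2
7 = 3·2 + 1
2 = 2·1 + 0
Back-substitute:
1 = 7 − 3·2
1 = −3·30 + 13·7
1 = 13·157 − 68·30
1 = −68·501 + 217·157
1660⁻¹ ≡ 217 (mod 501), so k ≡ 217·351 ≡ 15 (mod 501).
x = 1197 + 1660·15 = 26097.

26097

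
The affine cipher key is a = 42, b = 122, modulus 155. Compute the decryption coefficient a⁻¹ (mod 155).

48

Run Euclid on (155, 42):
155 = 3×42 + 29
42 = 1×29 + 13
29 = 2×13 + 3
13 = 4×3 + 1
3 = 3×1 + 0
gcd = 1, so the inverse exists. Back-substitute:
1 = 13 − 4·3
1 = −4·29 + 9·13
1 = 9·42 − 13·29
1 = −13·155 + 48·42
So 42·48 ≡ 1 (mod 155).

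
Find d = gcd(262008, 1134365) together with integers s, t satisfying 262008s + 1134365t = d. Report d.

1

Repeated division:
1134365 = 4*262008 + 86333
262008 = 3*86333 + 3009
86333 = 28*3009 + 2081
3009 = 1*2081 + 928
2081 = 2*928 + 225
928 = 4*225 + 28
225 = 8*28 + 1
28 = 28*1 + 0
gcd(262008, 1134365) = 1.
Express as a combination:
1 = 225 − 8·28
1 = −8·928 + 33·225
1 = 33·2081 − 74·928
1 = −74·3009 + 107·2081
1 = 107·86333 − 3070·3009
1 = −3070·262008 + 9317·86333
1 = 9317·1134365 − 40338·262008
So 1 = (9317)·1134365 + (-40338)·262008.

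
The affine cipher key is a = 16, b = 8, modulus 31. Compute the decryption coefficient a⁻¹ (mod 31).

2

gcd(31, 16) by repeated division:
31 = 1·16 + 15
16 = 1·15 + 1
15 = 15·1 + 0
gcd = 1, so the inverse exists. Back-substitute:
1 = 16 − 15
1 = −31 + 2·16
So 16·2 ≡ 1 (mod 31).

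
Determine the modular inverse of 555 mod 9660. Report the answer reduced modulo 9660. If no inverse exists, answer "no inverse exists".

Euclidean algorithm on 9660, 555:
9660 = 17×555 + 225
555 = 2×225 + 105
225 = 2×105 + 15
105 = 7×15 + 0
Since gcd = 15 > 1, 555 is not a unit mod 9660.

no inverse exists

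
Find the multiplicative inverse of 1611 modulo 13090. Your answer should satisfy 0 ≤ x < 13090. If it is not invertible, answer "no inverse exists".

7841

gcd(13090, 1611) by repeated division:
13090 = 8×1611 + 202
1611 = 7×202 + 197
202 = 1×197 + 5
197 = 39×5 + 2
5 = 2×2 + 1
2 = 2×1 + 0
Since gcd(1611, 13090) = 1, back-substitute to write 1 as a combination:
1 = 5 − 2·2
1 = −2·197 + 79·5
1 = 79·202 − 81·197
1 = −81·1611 + 646·202
1 = 646·13090 − 5249·1611
So 1611·(-5249) ≡ 1 (mod 13090), and -5249 ≡ 7841 (mod 13090).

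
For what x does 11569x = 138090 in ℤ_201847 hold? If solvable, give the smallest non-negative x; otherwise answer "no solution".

First find gcd(11569, 201847):
201847 = 17×11569 + 5174
11569 = 2×5174 + 1221
5174 = 4×1221 + 290
1221 = 4×290 + 61
290 = 4×61 + 46
61 = 1×46 + 15
46 = 3×15 + 1
15 = 15×1 + 0
gcd = 1, so a unique solution mod 201847 exists.
Back-substitute for the Bézout coefficients:
1 = 46 − 3·15
1 = −3·61 + 4·46
1 = 4·290 − 19·61
1 = −19·1221 + 80·290
1 = 80·5174 − 339·1221
1 = −339·11569 + 758·5174
1 = 758·201847 − 13225·11569
So 11569·(-13225) ≡ 1 (mod 201847), giving 11569⁻¹ ≡ 188622.
x ≡ 11569⁻¹·138090 ≡ 188622·138090 ≡ 71406 (mod 201847).

71406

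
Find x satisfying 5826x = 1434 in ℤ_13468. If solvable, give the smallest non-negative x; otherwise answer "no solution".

3447

First find gcd(5826, 13468):
13468 = 2·5826 + 1816
5826 = 3·1816 + 378
1816 = 4·378 + 304
378 = 1·304 + 74
304 = 4·74 + 8
74 = 9·8 + 2
8 = 4·2 + 0
gcd = 2 and 2 | 1434, so solutions exist. Divide through by 2: 2913x ≡ 717 (mod 6734).
Now find 2913⁻¹ mod 6734:
6734 = 2*2913 + 908
2913 = 3*908 + 189
908 = 4*189 + 152
189 = 1*152 + 37
152 = 4*37 + 4
37 = 9*4 + 1
4 = 4*1 + 0
Back-substitute:
1 = 37 − 9·4
1 = −9·152 + 37·37
1 = 37·189 − 46·152
1 = −46·908 + 221·189
1 = 221·2913 − 709·908
1 = −709·6734 + 1639·2913
So 2913⁻¹ ≡ 1639 (mod 6734).
Then x ≡ 1639·717 ≡ 3447 (mod 6734); the smallest non-negative solution is x = 3447.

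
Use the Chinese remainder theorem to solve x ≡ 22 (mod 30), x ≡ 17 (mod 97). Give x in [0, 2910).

Write x = 22 + 30·k. Then 30·k ≡ 17 − 22 ≡ 92 (mod 97).
Need 30⁻¹ mod 97. Extended Euclid on (97, 30):
97 = 3×30 + 7
30 = 4×7 + 2
7 = 3×2 + 1
2 = 2×1 + 0
Back-substitute:
1 = 7 − 3·2
1 = −3·30 + 13·7
1 = 13·97 − 42·30
30⁻¹ ≡ 55 (mod 97), so k ≡ 55·92 ≡ 16 (mod 97).
x = 22 + 30·16 = 502.

502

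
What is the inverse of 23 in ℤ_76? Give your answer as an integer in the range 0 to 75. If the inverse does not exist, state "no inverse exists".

43

Run Euclid on (76, 23):
76 = 3*23 + 7
23 = 3*7 + 2
7 = 3*2 + 1
2 = 2*1 + 0
Since gcd(23, 76) = 1, back-substitute to write 1 as a combination:
1 = 7 − 3·2
1 = −3·23 + 10·7
1 = 10·76 − 33·23
Thus 23·(-33) ≡ 1 (mod 76); reducing, -33 mod 76 = 43.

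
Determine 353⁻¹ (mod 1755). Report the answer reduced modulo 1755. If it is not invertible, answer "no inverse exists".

527

Run Euclid on (1755, 353):
1755 = 4×353 + 343
353 = 1×343 + 10
343 = 34×10 + 3
10 = 3×3 + 1
3 = 3×1 + 0
gcd = 1, so the inverse exists. Back-substitute:
1 = 10 − 3·3
1 = −3·343 + 103·10
1 = 103·353 − 106·343
1 = −106·1755 + 527·353
So 353·527 ≡ 1 (mod 1755).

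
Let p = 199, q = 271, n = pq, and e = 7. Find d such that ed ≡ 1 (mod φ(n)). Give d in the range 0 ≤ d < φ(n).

45823

φ(n) = (p−1)(q−1) = 198·270 = 53460.
Need d with 7·d ≡ 1 (mod 53460). Apply the extended Euclidean algorithm:
53460 = 7637*7 + 1
7 = 7*1 + 0
Back-substitute:
1 = 53460 − 7637·7
So 7·(-7637) ≡ 1 (mod 53460), hence d ≡ -7637 ≡ 45823 (mod 53460).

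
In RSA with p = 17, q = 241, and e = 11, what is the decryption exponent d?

3491

φ(n) = (p−1)(q−1) = 16·240 = 3840.
Need d with 11·d ≡ 1 (mod 3840). Apply the extended Euclidean algorithm:
3840 = 349·11 + 1
11 = 11·1 + 0
Back-substitute:
1 = 3840 − 349·11
So 11·(-349) ≡ 1 (mod 3840), hence d ≡ -349 ≡ 3491 (mod 3840).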